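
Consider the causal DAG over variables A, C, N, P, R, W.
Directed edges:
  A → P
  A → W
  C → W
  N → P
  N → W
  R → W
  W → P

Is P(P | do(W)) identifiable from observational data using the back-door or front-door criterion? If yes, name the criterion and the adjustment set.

desc(W)\{W}={P}; candidates ⊆ {A,C,N,R}.
size 0: {}; under {} W still reaches {A,C,N,P,R} ∋ P.
size 1: {A}, {C}, {N} …(+1); under {A} W still reaches {C,N,P,R} ∋ P.
{A,N}: W⊥P given {A,N} in G with W→· removed — back-door holds.
P(P|do(W)) = Σ_{A,N} P(P|W,A,N)·P(A,N).

P(P|do(W)): backdoor, adjust for {A, N}.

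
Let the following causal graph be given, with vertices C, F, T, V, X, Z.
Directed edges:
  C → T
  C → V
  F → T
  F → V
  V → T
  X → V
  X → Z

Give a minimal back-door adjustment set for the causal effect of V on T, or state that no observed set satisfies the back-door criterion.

V→T: minimal back-door set {C, F}.

desc(V)\{V}={T}; candidates ⊆ {C,F,X,Z}.
size 0: {}; under {} V still reaches {C,F,T,X,Z} ∋ T.
size 1: {C}, {F}, {X} …(+1); under {C} V still reaches {F,T,X,Z} ∋ T.
{C,F}: V⊥T given {C,F} in G with V→· removed — back-door holds.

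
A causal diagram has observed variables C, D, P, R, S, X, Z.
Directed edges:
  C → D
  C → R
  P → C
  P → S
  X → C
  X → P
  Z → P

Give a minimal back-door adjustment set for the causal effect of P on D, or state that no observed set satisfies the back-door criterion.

desc(P)\{P}={C,D,R,S}; candidates ⊆ {X,Z}.
size 0: {}; under {} P still reaches {C,D,R,X,Z} ∋ D.
{X}: P⊥D given {X} in G with P→· removed — back-door holds.

P→D: minimal back-door set {X}.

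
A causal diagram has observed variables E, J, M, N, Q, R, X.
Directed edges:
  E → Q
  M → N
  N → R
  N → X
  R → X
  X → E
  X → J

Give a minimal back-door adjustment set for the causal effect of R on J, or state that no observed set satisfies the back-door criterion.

R→J: minimal back-door set {N}.

desc(R)\{R}={E,J,Q,X}; candidates ⊆ {M,N}.
size 0: {}; under {} R still reaches {E,J,M,N,Q,X} ∋ J.
{N}: R⊥J given {N} in G with R→· removed — back-door holds.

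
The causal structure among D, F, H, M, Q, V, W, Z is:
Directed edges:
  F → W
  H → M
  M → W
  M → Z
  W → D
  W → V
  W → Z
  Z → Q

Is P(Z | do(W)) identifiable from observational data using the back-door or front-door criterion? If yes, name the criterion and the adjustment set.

P(Z|do(W)): backdoor, adjust for {M}.

desc(W)\{W}={D,Q,V,Z}; candidates ⊆ {F,H,M}.
size 0: {}; under {} W still reaches {F,H,M,Q,Z} ∋ Z.
{M}: W⊥Z given {M} in G with W→· removed — back-door holds.
P(Z|do(W)) = Σ_{M} P(Z|W,M)·P(M).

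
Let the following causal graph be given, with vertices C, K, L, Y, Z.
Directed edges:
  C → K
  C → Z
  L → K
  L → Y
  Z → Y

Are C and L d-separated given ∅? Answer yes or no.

Bayes-Ball from C | ∅ reaches {K,Y,Z}.
L ∉ reach(C|∅) ⇒ C ⊥ L | ∅.

Yes — C ⊥ L | ∅.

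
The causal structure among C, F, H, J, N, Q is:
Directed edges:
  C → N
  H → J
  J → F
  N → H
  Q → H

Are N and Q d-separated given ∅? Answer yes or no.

Bayes-Ball from N | ∅ reaches {C,F,H,J}.
Q ∉ reach(N|∅) ⇒ N ⊥ Q | ∅.

Yes — N ⊥ Q | ∅.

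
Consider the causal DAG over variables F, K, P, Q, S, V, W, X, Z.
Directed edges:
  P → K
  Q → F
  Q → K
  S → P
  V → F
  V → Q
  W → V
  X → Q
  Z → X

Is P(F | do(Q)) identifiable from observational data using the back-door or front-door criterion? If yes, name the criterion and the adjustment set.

P(F|do(Q)): backdoor, adjust for {V}.

desc(Q)\{Q}={F,K}; candidates ⊆ {P,S,V,W,X,Z}.
size 0: {}; under {} Q still reaches {F,V,W,X,Z} ∋ F.
{V}: Q⊥F given {V} in G with Q→· removed — back-door holds.
P(F|do(Q)) = Σ_{V} P(F|Q,V)·P(V).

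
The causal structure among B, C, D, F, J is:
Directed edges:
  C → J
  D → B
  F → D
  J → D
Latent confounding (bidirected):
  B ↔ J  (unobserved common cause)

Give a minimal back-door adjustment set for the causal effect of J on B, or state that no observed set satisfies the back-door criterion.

desc(J)\{J}={B,D}; candidates ⊆ {C,F}.
J↔B: latent back-door arc(s) into J.
size 0: {}; under {} J still reaches {B,C} ∋ B.
size 1: {C}, {F}; under {C} J still reaches {B} ∋ B.
size 2: {C,F}; under {C,F} J still reaches {B} ∋ B.
J↔B cannot be blocked by any observed set — no back-door set.

J→B: no observed back-door set.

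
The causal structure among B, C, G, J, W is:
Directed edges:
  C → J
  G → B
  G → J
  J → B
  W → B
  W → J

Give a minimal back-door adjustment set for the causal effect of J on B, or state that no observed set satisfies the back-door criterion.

J→B: minimal back-door set {G, W}.

desc(J)\{J}={B}; candidates ⊆ {C,G,W}.
size 0: {}; under {} J still reaches {B,C,G,W} ∋ B.
size 1: {C}, {G}, {W}; under {C} J still reaches {B,G,W} ∋ B.
{G,W}: J⊥B given {G,W} in G with J→· removed — back-door holds.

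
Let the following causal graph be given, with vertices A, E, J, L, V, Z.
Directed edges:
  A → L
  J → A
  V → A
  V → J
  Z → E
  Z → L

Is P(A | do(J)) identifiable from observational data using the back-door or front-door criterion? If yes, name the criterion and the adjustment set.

desc(J)\{J}={A,L}; candidates ⊆ {E,V,Z}.
size 0: {}; under {} J still reaches {A,L,V} ∋ A.
{V}: J⊥A given {V} in G with J→· removed — back-door holds.
P(A|do(J)) = Σ_{V} P(A|J,V)·P(V).

P(A|do(J)): backdoor, adjust for {V}.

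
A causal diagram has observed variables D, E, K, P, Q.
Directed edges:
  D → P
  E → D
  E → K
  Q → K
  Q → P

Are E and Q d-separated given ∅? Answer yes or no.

Yes — E ⊥ Q | ∅.

Bayes-Ball from E | ∅ reaches {D,K,P}.
Q ∉ reach(E|∅) ⇒ E ⊥ Q | ∅.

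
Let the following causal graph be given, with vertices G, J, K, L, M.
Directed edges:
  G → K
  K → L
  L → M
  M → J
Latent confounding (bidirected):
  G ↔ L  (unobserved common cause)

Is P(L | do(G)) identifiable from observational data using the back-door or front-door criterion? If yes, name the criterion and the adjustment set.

desc(G)\{G}={J,K,L,M}; candidates ⊆ {—}.
G↔L: latent back-door arc(s) into G.
size 0: {}; under {} G still reaches {J,L,M} ∋ L.
G↔L cannot be blocked by any observed set — no back-door set.
{K}: (i) intercepts every directed G→L path; (ii) no back-door G→{K}; (iii) {G} blocks every back-door {K}→L. Front-door holds.
P(L|do(G)) = Σ_{K} P(K|G) Σ_{G'} P(L|K,G')P(G').

P(L|do(G)): frontdoor, adjust for {K}.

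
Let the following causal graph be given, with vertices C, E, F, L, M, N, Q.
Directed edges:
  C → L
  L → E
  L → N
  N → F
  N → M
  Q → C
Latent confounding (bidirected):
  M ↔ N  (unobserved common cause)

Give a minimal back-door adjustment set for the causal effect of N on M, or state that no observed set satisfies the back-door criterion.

desc(N)\{N}={F,M}; candidates ⊆ {C,E,L,Q}.
N↔M: latent back-door arc(s) into N.
size 0: {}; under {} N still reaches {C,E,L,M,Q} ∋ M.
size 1: {C}, {E}, {L} …(+1); under {C} N still reaches {E,L,M} ∋ M.
size 2: {C,E}, {C,L}, {C,Q} …(+3); under {C,E} N still reaches {L,M} ∋ M.
N↔M cannot be blocked by any observed set — no back-door set.

N→M: no observed back-door set.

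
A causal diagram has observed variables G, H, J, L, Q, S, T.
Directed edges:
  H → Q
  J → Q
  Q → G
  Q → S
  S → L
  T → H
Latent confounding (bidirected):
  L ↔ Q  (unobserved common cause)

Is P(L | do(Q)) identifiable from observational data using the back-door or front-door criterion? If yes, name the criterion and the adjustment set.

desc(Q)\{Q}={G,L,S}; candidates ⊆ {H,J,T}.
Q↔L: latent back-door arc(s) into Q.
size 0: {}; under {} Q still reaches {H,J,L,T} ∋ L.
size 1: {H}, {J}, {T}; under {H} Q still reaches {J,L} ∋ L.
size 2: {H,J}, {H,T}, {J,T}; under {H,J} Q still reaches {L} ∋ L.
Q↔L cannot be blocked by any observed set — no back-door set.
{S}: (i) intercepts every directed Q→L path; (ii) no back-door Q→{S}; (iii) {Q} blocks every back-door {S}→L. Front-door holds.
P(L|do(Q)) = Σ_{S} P(S|Q) Σ_{Q'} P(L|S,Q')P(Q').

P(L|do(Q)): frontdoor, adjust for {S}.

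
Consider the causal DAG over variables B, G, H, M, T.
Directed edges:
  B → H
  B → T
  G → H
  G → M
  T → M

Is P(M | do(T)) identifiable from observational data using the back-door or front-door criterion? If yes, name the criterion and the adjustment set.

P(M|do(T)): backdoor, adjust for ∅.

desc(T)\{T}={M}; candidates ⊆ {B,G,H}.
∅: T⊥M given ∅ in G with T→· removed — back-door holds.
P(M|do(T)) = P(M|T) — no adjustment needed.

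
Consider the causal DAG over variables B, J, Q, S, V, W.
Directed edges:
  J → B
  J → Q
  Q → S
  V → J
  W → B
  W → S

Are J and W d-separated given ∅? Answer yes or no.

Bayes-Ball from J | ∅ reaches {B,Q,S,V}.
W ∉ reach(J|∅) ⇒ J ⊥ W | ∅.

Yes — J ⊥ W | ∅.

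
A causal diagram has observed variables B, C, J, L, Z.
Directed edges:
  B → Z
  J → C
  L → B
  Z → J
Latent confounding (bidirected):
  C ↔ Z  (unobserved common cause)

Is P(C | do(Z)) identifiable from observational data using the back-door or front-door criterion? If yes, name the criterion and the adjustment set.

P(C|do(Z)): frontdoor, adjust for {J}.

desc(Z)\{Z}={C,J}; candidates ⊆ {B,L}.
Z↔C: latent back-door arc(s) into Z.
size 0: {}; under {} Z still reaches {B,C,L} ∋ C.
size 1: {B}, {L}; under {B} Z still reaches {C} ∋ C.
size 2: {B,L}; under {B,L} Z still reaches {C} ∋ C.
Z↔C cannot be blocked by any observed set — no back-door set.
{J}: (i) intercepts every directed Z→C path; (ii) no back-door Z→{J}; (iii) {Z} blocks every back-door {J}→C. Front-door holds.
P(C|do(Z)) = Σ_{J} P(J|Z) Σ_{Z'} P(C|J,Z')P(Z').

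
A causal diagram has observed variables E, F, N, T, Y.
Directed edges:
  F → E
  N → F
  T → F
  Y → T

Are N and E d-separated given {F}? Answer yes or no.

Bayes-Ball from N | {F} reaches {T,Y}.
E ∉ reach(N|{F}) ⇒ N ⊥ E | {F}.

Yes — N ⊥ E | {F}.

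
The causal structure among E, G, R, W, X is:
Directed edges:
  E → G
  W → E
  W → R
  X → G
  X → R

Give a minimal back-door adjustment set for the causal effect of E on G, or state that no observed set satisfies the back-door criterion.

E→G: minimal back-door set ∅.

desc(E)\{E}={G}; candidates ⊆ {R,W,X}.
∅: E⊥G given ∅ in G with E→· removed — back-door holds.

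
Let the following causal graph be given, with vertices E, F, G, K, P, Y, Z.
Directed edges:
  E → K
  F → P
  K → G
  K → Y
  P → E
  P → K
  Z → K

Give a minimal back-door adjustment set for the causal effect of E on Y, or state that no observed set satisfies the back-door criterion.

desc(E)\{E}={G,K,Y}; candidates ⊆ {F,P,Z}.
size 0: {}; under {} E still reaches {F,G,K,P,Y} ∋ Y.
{P}: E⊥Y given {P} in G with E→· removed — back-door holds.

E→Y: minimal back-door set {P}.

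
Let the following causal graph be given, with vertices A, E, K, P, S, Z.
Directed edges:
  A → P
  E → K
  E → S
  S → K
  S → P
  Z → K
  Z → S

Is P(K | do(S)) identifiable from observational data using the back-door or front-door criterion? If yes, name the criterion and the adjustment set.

desc(S)\{S}={K,P}; candidates ⊆ {A,E,Z}.
size 0: {}; under {} S still reaches {E,K,Z} ∋ K.
size 1: {A}, {E}, {Z}; under {A} S still reaches {E,K,Z} ∋ K.
{E,Z}: S⊥K given {E,Z} in G with S→· removed — back-door holds.
P(K|do(S)) = Σ_{E,Z} P(K|S,E,Z)·P(E,Z).

P(K|do(S)): backdoor, adjust for {E, Z}.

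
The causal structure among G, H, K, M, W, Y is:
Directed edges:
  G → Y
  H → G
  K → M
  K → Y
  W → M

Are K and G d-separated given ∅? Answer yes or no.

Yes — K ⊥ G | ∅.

Bayes-Ball from K | ∅ reaches {M,Y}.
G ∉ reach(K|∅) ⇒ K ⊥ G | ∅.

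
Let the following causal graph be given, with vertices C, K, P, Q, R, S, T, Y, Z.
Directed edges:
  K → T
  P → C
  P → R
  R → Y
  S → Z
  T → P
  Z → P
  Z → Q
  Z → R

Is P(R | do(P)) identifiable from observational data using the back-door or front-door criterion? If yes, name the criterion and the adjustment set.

P(R|do(P)): backdoor, adjust for {Z}.

desc(P)\{P}={C,R,Y}; candidates ⊆ {K,Q,S,T,Z}.
size 0: {}; under {} P still reaches {K,Q,R,S,T,Y,Z} ∋ R.
{Z}: P⊥R given {Z} in G with P→· removed — back-door holds.
P(R|do(P)) = Σ_{Z} P(R|P,Z)·P(Z).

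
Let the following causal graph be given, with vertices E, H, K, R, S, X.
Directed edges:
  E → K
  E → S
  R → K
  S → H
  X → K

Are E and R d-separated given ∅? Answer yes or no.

Bayes-Ball from E | ∅ reaches {H,K,S}.
R ∉ reach(E|∅) ⇒ E ⊥ R | ∅.

Yes — E ⊥ R | ∅.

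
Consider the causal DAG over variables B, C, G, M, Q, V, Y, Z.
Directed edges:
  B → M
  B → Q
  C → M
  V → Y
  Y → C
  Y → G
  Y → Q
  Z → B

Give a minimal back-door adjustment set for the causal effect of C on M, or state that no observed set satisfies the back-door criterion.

C→M: minimal back-door set ∅.

desc(C)\{C}={M}; candidates ⊆ {B,G,Q,V,Y,Z}.
∅: C⊥M given ∅ in G with C→· removed — back-door holds.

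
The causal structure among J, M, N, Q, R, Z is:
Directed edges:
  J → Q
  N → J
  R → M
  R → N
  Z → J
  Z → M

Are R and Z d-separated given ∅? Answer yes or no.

Bayes-Ball from R | ∅ reaches {J,M,N,Q}.
Z ∉ reach(R|∅) ⇒ R ⊥ Z | ∅.

Yes — R ⊥ Z | ∅.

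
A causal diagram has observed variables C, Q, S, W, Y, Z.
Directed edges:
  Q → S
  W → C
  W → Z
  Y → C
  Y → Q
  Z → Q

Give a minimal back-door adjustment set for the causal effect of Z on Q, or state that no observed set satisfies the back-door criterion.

Z→Q: minimal back-door set ∅.

desc(Z)\{Z}={Q,S}; candidates ⊆ {C,W,Y}.
∅: Z⊥Q given ∅ in G with Z→· removed — back-door holds.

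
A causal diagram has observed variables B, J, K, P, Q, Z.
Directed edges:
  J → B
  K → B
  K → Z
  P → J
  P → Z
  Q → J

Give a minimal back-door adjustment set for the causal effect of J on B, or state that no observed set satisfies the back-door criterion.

J→B: minimal back-door set ∅.

desc(J)\{J}={B}; candidates ⊆ {K,P,Q,Z}.
∅: J⊥B given ∅ in G with J→· removed — back-door holds.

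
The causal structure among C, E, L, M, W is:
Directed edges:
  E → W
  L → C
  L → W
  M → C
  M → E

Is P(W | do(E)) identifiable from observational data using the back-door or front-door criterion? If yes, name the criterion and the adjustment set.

P(W|do(E)): backdoor, adjust for ∅.

desc(E)\{E}={W}; candidates ⊆ {C,L,M}.
∅: E⊥W given ∅ in G with E→· removed — back-door holds.
P(W|do(E)) = P(W|E) — no adjustment needed.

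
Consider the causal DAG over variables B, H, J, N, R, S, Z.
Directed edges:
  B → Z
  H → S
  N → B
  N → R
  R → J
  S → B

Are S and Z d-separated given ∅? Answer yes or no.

No — S and Z are d-connected given ∅.

Bayes-Ball from S | ∅ reaches {B,H,Z}.
Z ∈ reach(S|∅) ⇒ S ⊥̸ Z | ∅.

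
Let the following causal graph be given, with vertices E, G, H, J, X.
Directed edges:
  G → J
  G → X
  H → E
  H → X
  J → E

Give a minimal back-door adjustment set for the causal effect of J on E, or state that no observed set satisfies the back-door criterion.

J→E: minimal back-door set ∅.

desc(J)\{J}={E}; candidates ⊆ {G,H,X}.
∅: J⊥E given ∅ in G with J→· removed — back-door holds.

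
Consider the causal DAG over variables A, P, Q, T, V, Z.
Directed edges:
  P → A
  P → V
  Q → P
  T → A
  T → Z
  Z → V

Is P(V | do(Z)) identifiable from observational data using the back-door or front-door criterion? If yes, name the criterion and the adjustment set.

desc(Z)\{Z}={V}; candidates ⊆ {A,P,Q,T}.
∅: Z⊥V given ∅ in G with Z→· removed — back-door holds.
P(V|do(Z)) = P(V|Z) — no adjustment needed.

P(V|do(Z)): backdoor, adjust for ∅.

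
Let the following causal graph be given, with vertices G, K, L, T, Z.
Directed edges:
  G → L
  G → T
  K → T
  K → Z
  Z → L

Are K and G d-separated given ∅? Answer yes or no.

Yes — K ⊥ G | ∅.

Bayes-Ball from K | ∅ reaches {L,T,Z}.
G ∉ reach(K|∅) ⇒ K ⊥ G | ∅.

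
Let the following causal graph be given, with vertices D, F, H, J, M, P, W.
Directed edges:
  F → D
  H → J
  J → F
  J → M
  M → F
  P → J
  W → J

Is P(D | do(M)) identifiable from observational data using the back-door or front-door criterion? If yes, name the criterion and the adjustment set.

P(D|do(M)): backdoor, adjust for {J}.

desc(M)\{M}={D,F}; candidates ⊆ {H,J,P,W}.
size 0: {}; under {} M still reaches {D,F,H,J,P,W} ∋ D.
{J}: M⊥D given {J} in G with M→· removed — back-door holds.
P(D|do(M)) = Σ_{J} P(D|M,J)·P(J).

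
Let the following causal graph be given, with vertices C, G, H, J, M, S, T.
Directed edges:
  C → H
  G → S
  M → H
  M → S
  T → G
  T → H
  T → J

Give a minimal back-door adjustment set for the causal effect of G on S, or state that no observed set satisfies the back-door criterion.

G→S: minimal back-door set ∅.

desc(G)\{G}={S}; candidates ⊆ {C,H,J,M,T}.
∅: G⊥S given ∅ in G with G→· removed — back-door holds.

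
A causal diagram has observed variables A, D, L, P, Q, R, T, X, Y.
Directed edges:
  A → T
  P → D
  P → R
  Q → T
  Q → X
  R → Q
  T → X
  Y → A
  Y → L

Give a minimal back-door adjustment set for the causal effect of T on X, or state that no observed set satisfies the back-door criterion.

desc(T)\{T}={X}; candidates ⊆ {A,D,L,P,Q,R,Y}.
size 0: {}; under {} T still reaches {A,D,L,P,Q,R,X,Y} ∋ X.
{Q}: T⊥X given {Q} in G with T→· removed — back-door holds.

T→X: minimal back-door set {Q}.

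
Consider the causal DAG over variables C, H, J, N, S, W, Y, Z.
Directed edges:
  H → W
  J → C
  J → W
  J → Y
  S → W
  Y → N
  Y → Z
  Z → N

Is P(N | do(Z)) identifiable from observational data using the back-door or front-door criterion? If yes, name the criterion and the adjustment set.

P(N|do(Z)): backdoor, adjust for {Y}.

desc(Z)\{Z}={N}; candidates ⊆ {C,H,J,S,W,Y}.
size 0: {}; under {} Z still reaches {C,J,N,W,Y} ∋ N.
{Y}: Z⊥N given {Y} in G with Z→· removed — back-door holds.
P(N|do(Z)) = Σ_{Y} P(N|Z,Y)·P(Y).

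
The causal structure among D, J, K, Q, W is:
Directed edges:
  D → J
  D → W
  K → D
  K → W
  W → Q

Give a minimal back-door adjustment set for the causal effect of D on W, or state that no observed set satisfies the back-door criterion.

D→W: minimal back-door set {K}.

desc(D)\{D}={J,Q,W}; candidates ⊆ {K}.
size 0: {}; under {} D still reaches {K,Q,W} ∋ W.
{K}: D⊥W given {K} in G with D→· removed — back-door holds.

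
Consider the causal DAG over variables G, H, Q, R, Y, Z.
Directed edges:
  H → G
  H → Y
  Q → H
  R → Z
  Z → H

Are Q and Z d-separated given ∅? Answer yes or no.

Bayes-Ball from Q | ∅ reaches {G,H,Y}.
Z ∉ reach(Q|∅) ⇒ Q ⊥ Z | ∅.

Yes — Q ⊥ Z | ∅.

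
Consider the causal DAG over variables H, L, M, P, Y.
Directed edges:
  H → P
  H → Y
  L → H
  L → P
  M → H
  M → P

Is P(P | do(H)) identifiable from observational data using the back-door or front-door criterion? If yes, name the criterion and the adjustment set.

P(P|do(H)): backdoor, adjust for {L, M}.

desc(H)\{H}={P,Y}; candidates ⊆ {L,M}.
size 0: {}; under {} H still reaches {L,M,P} ∋ P.
size 1: {L}, {M}; under {L} H still reaches {M,P} ∋ P.
{L,M}: H⊥P given {L,M} in G with H→· removed — back-door holds.
P(P|do(H)) = Σ_{L,M} P(P|H,L,M)·P(L,M).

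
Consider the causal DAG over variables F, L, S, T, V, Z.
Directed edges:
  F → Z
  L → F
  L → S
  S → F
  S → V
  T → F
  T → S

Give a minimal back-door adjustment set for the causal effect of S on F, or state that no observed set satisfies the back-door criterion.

desc(S)\{S}={F,V,Z}; candidates ⊆ {L,T}.
size 0: {}; under {} S still reaches {F,L,T,Z} ∋ F.
size 1: {L}, {T}; under {L} S still reaches {F,T,Z} ∋ F.
{L,T}: S⊥F given {L,T} in G with S→· removed — back-door holds.

S→F: minimal back-door set {L, T}.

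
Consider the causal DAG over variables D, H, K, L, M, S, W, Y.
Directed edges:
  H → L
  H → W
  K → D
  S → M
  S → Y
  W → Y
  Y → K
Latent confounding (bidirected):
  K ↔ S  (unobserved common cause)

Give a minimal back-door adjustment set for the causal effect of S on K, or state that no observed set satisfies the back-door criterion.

S→K: no observed back-door set.

desc(S)\{S}={D,K,M,Y}; candidates ⊆ {H,L,W}.
S↔K: latent back-door arc(s) into S.
size 0: {}; under {} S still reaches {D,K} ∋ K.
size 1: {H}, {L}, {W}; under {H} S still reaches {D,K} ∋ K.
size 2: {H,L}, {H,W}, {L,W}; under {H,L} S still reaches {D,K} ∋ K.
S↔K cannot be blocked by any observed set — no back-door set.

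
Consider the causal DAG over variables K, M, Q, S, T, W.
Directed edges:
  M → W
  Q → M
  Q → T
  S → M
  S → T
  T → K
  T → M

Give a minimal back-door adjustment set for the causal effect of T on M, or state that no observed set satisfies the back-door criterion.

desc(T)\{T}={K,M,W}; candidates ⊆ {Q,S}.
size 0: {}; under {} T still reaches {M,Q,S,W} ∋ M.
size 1: {Q}, {S}; under {Q} T still reaches {M,S,W} ∋ M.
{Q,S}: T⊥M given {Q,S} in G with T→· removed — back-door holds.

T→M: minimal back-door set {Q, S}.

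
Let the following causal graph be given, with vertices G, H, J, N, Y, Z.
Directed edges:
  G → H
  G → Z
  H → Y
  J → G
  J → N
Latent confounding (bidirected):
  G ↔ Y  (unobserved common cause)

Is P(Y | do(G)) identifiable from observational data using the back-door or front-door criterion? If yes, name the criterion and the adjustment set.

desc(G)\{G}={H,Y,Z}; candidates ⊆ {J,N}.
G↔Y: latent back-door arc(s) into G.
size 0: {}; under {} G still reaches {J,N,Y} ∋ Y.
size 1: {J}, {N}; under {J} G still reaches {Y} ∋ Y.
size 2: {J,N}; under {J,N} G still reaches {Y} ∋ Y.
G↔Y cannot be blocked by any observed set — no back-door set.
{H}: (i) intercepts every directed G→Y path; (ii) no back-door G→{H}; (iii) {G} blocks every back-door {H}→Y. Front-door holds.
P(Y|do(G)) = Σ_{H} P(H|G) Σ_{G'} P(Y|H,G')P(G').

P(Y|do(G)): frontdoor, adjust for {H}.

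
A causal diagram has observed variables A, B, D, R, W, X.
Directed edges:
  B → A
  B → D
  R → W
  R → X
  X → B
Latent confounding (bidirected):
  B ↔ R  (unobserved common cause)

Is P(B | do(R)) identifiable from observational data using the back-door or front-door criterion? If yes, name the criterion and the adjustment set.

desc(R)\{R}={A,B,D,W,X}; candidates ⊆ {—}.
R↔B: latent back-door arc(s) into R.
size 0: {}; under {} R still reaches {A,B,D} ∋ B.
R↔B cannot be blocked by any observed set — no back-door set.
{X}: (i) intercepts every directed R→B path; (ii) no back-door R→{X}; (iii) {R} blocks every back-door {X}→B. Front-door holds.
P(B|do(R)) = Σ_{X} P(X|R) Σ_{R'} P(B|X,R')P(R').

P(B|do(R)): frontdoor, adjust for {X}.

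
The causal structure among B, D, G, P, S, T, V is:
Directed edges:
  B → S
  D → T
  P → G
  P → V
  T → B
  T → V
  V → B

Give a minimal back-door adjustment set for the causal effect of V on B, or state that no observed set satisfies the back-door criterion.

V→B: minimal back-door set {T}.

desc(V)\{V}={B,S}; candidates ⊆ {D,G,P,T}.
size 0: {}; under {} V still reaches {B,D,G,P,S,T} ∋ B.
{T}: V⊥B given {T} in G with V→· removed — back-door holds.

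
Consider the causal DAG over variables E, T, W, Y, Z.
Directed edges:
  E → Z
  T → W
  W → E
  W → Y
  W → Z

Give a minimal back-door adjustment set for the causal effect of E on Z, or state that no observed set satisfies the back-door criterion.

E→Z: minimal back-door set {W}.

desc(E)\{E}={Z}; candidates ⊆ {T,W,Y}.
size 0: {}; under {} E still reaches {T,W,Y,Z} ∋ Z.
{W}: E⊥Z given {W} in G with E→· removed — back-door holds.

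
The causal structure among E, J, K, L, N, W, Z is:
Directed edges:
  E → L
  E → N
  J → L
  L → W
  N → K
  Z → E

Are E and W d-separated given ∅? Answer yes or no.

No — E and W are d-connected given ∅.

Bayes-Ball from E | ∅ reaches {K,L,N,W,Z}.
W ∈ reach(E|∅) ⇒ E ⊥̸ W | ∅.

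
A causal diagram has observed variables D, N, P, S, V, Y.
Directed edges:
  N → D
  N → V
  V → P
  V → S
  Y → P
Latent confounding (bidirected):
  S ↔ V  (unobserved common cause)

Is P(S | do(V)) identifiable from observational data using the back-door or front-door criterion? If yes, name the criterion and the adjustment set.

desc(V)\{V}={P,S}; candidates ⊆ {D,N,Y}.
V↔S: latent back-door arc(s) into V.
size 0: {}; under {} V still reaches {D,N,S} ∋ S.
size 1: {D}, {N}, {Y}; under {D} V still reaches {N,S} ∋ S.
size 2: {D,N}, {D,Y}, {N,Y}; under {D,N} V still reaches {S} ∋ S.
V↔S cannot be blocked by any observed set — no back-door set.
No mediator lies on a directed V→…→S path.
Neither criterion identifies P(S|do(V)) in this graph.

P(S|do(V)): not identifiable (no BD/FD set).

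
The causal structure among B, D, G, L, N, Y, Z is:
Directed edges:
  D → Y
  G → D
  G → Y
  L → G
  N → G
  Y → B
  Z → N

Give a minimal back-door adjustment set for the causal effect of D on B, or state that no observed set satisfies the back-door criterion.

desc(D)\{D}={B,Y}; candidates ⊆ {G,L,N,Z}.
size 0: {}; under {} D still reaches {B,G,L,N,Y,Z} ∋ B.
{G}: D⊥B given {G} in G with D→· removed — back-door holds.

D→B: minimal back-door set {G}.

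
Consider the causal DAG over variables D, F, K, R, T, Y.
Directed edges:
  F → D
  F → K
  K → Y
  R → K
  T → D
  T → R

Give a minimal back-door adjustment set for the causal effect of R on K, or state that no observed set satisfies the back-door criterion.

desc(R)\{R}={K,Y}; candidates ⊆ {D,F,T}.
∅: R⊥K given ∅ in G with R→· removed — back-door holds.

R→K: minimal back-door set ∅.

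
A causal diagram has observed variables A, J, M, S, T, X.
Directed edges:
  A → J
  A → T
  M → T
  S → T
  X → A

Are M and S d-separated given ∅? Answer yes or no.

Bayes-Ball from M | ∅ reaches {T}.
S ∉ reach(M|∅) ⇒ M ⊥ S | ∅.

Yes — M ⊥ S | ∅.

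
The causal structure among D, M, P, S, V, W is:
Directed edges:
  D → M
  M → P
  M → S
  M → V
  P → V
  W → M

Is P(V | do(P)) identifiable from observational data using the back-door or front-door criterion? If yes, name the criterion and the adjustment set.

desc(P)\{P}={V}; candidates ⊆ {D,M,S,W}.
size 0: {}; under {} P still reaches {D,M,S,V,W} ∋ V.
{M}: P⊥V given {M} in G with P→· removed — back-door holds.
P(V|do(P)) = Σ_{M} P(V|P,M)·P(M).

P(V|do(P)): backdoor, adjust for {M}.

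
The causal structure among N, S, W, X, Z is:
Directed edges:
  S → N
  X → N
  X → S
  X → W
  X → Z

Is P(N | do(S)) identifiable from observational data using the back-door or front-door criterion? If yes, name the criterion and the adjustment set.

desc(S)\{S}={N}; candidates ⊆ {W,X,Z}.
size 0: {}; under {} S still reaches {N,W,X,Z} ∋ N.
{X}: S⊥N given {X} in G with S→· removed — back-door holds.
P(N|do(S)) = Σ_{X} P(N|S,X)·P(X).

P(N|do(S)): backdoor, adjust for {X}.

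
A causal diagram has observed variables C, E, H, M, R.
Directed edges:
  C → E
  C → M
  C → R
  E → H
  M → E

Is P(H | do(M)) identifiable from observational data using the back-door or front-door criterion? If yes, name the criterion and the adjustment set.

P(H|do(M)): backdoor, adjust for {C}.

desc(M)\{M}={E,H}; candidates ⊆ {C,R}.
size 0: {}; under {} M still reaches {C,E,H,R} ∋ H.
{C}: M⊥H given {C} in G with M→· removed — back-door holds.
P(H|do(M)) = Σ_{C} P(H|M,C)·P(C).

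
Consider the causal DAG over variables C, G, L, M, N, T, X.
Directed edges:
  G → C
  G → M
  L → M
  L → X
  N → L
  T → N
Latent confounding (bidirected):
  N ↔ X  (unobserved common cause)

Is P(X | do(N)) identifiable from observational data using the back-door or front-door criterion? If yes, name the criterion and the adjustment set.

desc(N)\{N}={L,M,X}; candidates ⊆ {C,G,T}.
N↔X: latent back-door arc(s) into N.
size 0: {}; under {} N still reaches {T,X} ∋ X.
size 1: {C}, {G}, {T}; under {C} N still reaches {T,X} ∋ X.
size 2: {C,G}, {C,T}, {G,T}; under {C,G} N still reaches {T,X} ∋ X.
N↔X cannot be blocked by any observed set — no back-door set.
{L}: (i) intercepts every directed N→X path; (ii) no back-door N→{L}; (iii) {N} blocks every back-door {L}→X. Front-door holds.
P(X|do(N)) = Σ_{L} P(L|N) Σ_{N'} P(X|L,N')P(N').

P(X|do(N)): frontdoor, adjust for {L}.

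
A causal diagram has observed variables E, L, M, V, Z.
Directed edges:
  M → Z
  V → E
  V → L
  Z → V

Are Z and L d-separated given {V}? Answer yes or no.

Yes — Z ⊥ L | {V}.

Bayes-Ball from Z | {V} reaches {M}.
L ∉ reach(Z|{V}) ⇒ Z ⊥ L | {V}.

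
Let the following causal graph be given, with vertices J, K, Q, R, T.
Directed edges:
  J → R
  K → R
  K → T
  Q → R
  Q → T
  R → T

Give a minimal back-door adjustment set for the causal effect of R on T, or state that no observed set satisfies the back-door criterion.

desc(R)\{R}={T}; candidates ⊆ {J,K,Q}.
size 0: {}; under {} R still reaches {J,K,Q,T} ∋ T.
size 1: {J}, {K}, {Q}; under {J} R still reaches {K,Q,T} ∋ T.
{K,Q}: R⊥T given {K,Q} in G with R→· removed — back-door holds.

R→T: minimal back-door set {K, Q}.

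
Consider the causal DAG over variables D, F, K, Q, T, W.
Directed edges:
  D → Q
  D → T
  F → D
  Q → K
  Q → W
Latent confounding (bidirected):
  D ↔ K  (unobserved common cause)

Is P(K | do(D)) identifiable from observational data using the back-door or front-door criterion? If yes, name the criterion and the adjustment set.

desc(D)\{D}={K,Q,T,W}; candidates ⊆ {F}.
D↔K: latent back-door arc(s) into D.
size 0: {}; under {} D still reaches {F,K} ∋ K.
size 1: {F}; under {F} D still reaches {K} ∋ K.
D↔K cannot be blocked by any observed set — no back-door set.
{Q}: (i) intercepts every directed D→K path; (ii) no back-door D→{Q}; (iii) {D} blocks every back-door {Q}→K. Front-door holds.
P(K|do(D)) = Σ_{Q} P(Q|D) Σ_{D'} P(K|Q,D')P(D').

P(K|do(D)): frontdoor, adjust for {Q}.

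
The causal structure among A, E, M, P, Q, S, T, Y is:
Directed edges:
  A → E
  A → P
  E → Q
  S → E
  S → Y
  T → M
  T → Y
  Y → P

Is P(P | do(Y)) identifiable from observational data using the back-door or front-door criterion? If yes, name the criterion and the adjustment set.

desc(Y)\{Y}={P}; candidates ⊆ {A,E,M,Q,S,T}.
∅: Y⊥P given ∅ in G with Y→· removed — back-door holds.
P(P|do(Y)) = P(P|Y) — no adjustment needed.

P(P|do(Y)): backdoor, adjust for ∅.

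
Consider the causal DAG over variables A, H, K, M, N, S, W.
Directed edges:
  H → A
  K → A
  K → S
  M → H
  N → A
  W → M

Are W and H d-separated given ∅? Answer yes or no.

Bayes-Ball from W | ∅ reaches {A,H,M}.
H ∈ reach(W|∅) ⇒ W ⊥̸ H | ∅.

No — W and H are d-connected given ∅.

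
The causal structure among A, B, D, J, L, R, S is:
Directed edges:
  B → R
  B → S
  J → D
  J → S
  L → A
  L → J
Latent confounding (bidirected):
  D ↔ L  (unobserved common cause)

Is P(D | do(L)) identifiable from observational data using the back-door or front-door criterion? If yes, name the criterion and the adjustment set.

desc(L)\{L}={A,D,J,S}; candidates ⊆ {B,R}.
L↔D: latent back-door arc(s) into L.
size 0: {}; under {} L still reaches {D} ∋ D.
size 1: {B}, {R}; under {B} L still reaches {D} ∋ D.
size 2: {B,R}; under {B,R} L still reaches {D} ∋ D.
L↔D cannot be blocked by any observed set — no back-door set.
{J}: (i) intercepts every directed L→D path; (ii) no back-door L→{J}; (iii) {L} blocks every back-door {J}→D. Front-door holds.
P(D|do(L)) = Σ_{J} P(J|L) Σ_{L'} P(D|J,L')P(L').

P(D|do(L)): frontdoor, adjust for {J}.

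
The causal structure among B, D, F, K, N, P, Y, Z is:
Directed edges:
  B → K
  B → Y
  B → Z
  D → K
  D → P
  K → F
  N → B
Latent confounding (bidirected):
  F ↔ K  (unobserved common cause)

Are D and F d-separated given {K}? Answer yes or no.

Bayes-Ball from D | {K} reaches {B,F,N,P,Y,Z}.
F ∈ reach(D|{K}) ⇒ D ⊥̸ F | {K}.

No — D and F are d-connected given {K}.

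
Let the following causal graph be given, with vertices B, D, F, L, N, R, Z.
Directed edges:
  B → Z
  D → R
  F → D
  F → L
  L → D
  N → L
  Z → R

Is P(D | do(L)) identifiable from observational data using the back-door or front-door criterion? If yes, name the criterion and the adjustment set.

P(D|do(L)): backdoor, adjust for {F}.

desc(L)\{L}={D,R}; candidates ⊆ {B,F,N,Z}.
size 0: {}; under {} L still reaches {D,F,N,R} ∋ D.
{F}: L⊥D given {F} in G with L→· removed — back-door holds.
P(D|do(L)) = Σ_{F} P(D|L,F)·P(F).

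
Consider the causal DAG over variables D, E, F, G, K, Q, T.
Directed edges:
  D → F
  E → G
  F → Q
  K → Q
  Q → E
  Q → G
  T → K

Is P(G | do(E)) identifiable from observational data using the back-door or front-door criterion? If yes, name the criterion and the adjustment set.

desc(E)\{E}={G}; candidates ⊆ {D,F,K,Q,T}.
size 0: {}; under {} E still reaches {D,F,G,K,Q,T} ∋ G.
{Q}: E⊥G given {Q} in G with E→· removed — back-door holds.
P(G|do(E)) = Σ_{Q} P(G|E,Q)·P(Q).

P(G|do(E)): backdoor, adjust for {Q}.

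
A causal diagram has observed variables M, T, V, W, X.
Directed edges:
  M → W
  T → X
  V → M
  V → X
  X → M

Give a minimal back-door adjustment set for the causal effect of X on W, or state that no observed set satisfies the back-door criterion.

X→W: minimal back-door set {V}.

desc(X)\{X}={M,W}; candidates ⊆ {T,V}.
size 0: {}; under {} X still reaches {M,T,V,W} ∋ W.
{V}: X⊥W given {V} in G with X→· removed — back-door holds.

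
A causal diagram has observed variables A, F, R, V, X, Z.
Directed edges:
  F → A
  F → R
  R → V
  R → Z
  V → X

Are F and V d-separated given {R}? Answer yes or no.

Yes — F ⊥ V | {R}.

Bayes-Ball from F | {R} reaches {A}.
V ∉ reach(F|{R}) ⇒ F ⊥ V | {R}.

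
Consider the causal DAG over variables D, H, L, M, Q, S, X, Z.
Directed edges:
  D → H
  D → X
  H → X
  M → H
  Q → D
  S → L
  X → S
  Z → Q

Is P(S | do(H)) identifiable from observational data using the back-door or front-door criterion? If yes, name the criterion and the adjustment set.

P(S|do(H)): backdoor, adjust for {D}.

desc(H)\{H}={L,S,X}; candidates ⊆ {D,M,Q,Z}.
size 0: {}; under {} H still reaches {D,L,M,Q,S,X,Z} ∋ S.
{D}: H⊥S given {D} in G with H→· removed — back-door holds.
P(S|do(H)) = Σ_{D} P(S|H,D)·P(D).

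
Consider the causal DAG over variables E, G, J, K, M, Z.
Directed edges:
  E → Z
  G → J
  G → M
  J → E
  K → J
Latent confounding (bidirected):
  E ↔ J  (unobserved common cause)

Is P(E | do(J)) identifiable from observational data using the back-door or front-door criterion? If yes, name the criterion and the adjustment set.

desc(J)\{J}={E,Z}; candidates ⊆ {G,K,M}.
J↔E: latent back-door arc(s) into J.
size 0: {}; under {} J still reaches {E,G,K,M,Z} ∋ E.
size 1: {G}, {K}, {M}; under {G} J still reaches {E,K,Z} ∋ E.
size 2: {G,K}, {G,M}, {K,M}; under {G,K} J still reaches {E,Z} ∋ E.
J↔E cannot be blocked by any observed set — no back-door set.
No mediator lies on a directed J→…→E path.
Neither criterion identifies P(E|do(J)) in this graph.

P(E|do(J)): not identifiable (no BD/FD set).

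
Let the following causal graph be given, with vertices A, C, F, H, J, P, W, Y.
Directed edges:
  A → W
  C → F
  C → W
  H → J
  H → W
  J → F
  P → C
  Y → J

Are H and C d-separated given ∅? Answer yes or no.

Bayes-Ball from H | ∅ reaches {F,J,W}.
C ∉ reach(H|∅) ⇒ H ⊥ C | ∅.

Yes — H ⊥ C | ∅.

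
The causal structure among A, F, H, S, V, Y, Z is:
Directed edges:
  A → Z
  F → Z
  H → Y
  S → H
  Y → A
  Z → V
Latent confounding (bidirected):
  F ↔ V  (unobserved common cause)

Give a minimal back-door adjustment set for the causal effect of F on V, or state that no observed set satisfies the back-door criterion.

desc(F)\{F}={V,Z}; candidates ⊆ {A,H,S,Y}.
F↔V: latent back-door arc(s) into F.
size 0: {}; under {} F still reaches {V} ∋ V.
size 1: {A}, {H}, {S} …(+1); under {A} F still reaches {V} ∋ V.
size 2: {A,H}, {A,S}, {A,Y} …(+3); under {A,H} F still reaches {V} ∋ V.
F↔V cannot be blocked by any observed set — no back-door set.

F→V: no observed back-door set.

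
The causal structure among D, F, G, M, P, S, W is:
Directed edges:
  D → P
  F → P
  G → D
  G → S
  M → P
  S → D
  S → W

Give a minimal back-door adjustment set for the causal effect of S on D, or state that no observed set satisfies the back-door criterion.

desc(S)\{S}={D,P,W}; candidates ⊆ {F,G,M}.
size 0: {}; under {} S still reaches {D,G,P} ∋ D.
{G}: S⊥D given {G} in G with S→· removed — back-door holds.

S→D: minimal back-door set {G}.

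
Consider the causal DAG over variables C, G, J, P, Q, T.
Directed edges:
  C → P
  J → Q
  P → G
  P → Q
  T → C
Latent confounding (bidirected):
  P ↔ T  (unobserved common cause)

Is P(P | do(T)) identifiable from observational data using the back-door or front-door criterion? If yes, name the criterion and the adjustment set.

desc(T)\{T}={C,G,P,Q}; candidates ⊆ {J}.
T↔P: latent back-door arc(s) into T.
size 0: {}; under {} T still reaches {G,P,Q} ∋ P.
size 1: {J}; under {J} T still reaches {G,P,Q} ∋ P.
T↔P cannot be blocked by any observed set — no back-door set.
{C}: (i) intercepts every directed T→P path; (ii) no back-door T→{C}; (iii) {T} blocks every back-door {C}→P. Front-door holds.
P(P|do(T)) = Σ_{C} P(C|T) Σ_{T'} P(P|C,T')P(T').

P(P|do(T)): frontdoor, adjust for {C}.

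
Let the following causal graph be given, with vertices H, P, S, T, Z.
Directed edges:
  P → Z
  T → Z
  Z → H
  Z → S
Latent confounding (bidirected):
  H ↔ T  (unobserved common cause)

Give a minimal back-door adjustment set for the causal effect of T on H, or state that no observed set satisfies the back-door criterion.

T→H: no observed back-door set.

desc(T)\{T}={H,S,Z}; candidates ⊆ {P}.
T↔H: latent back-door arc(s) into T.
size 0: {}; under {} T still reaches {H} ∋ H.
size 1: {P}; under {P} T still reaches {H} ∋ H.
T↔H cannot be blocked by any observed set — no back-door set.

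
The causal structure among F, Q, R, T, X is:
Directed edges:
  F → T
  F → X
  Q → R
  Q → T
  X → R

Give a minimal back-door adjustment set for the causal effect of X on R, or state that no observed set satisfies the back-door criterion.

X→R: minimal back-door set ∅.

desc(X)\{X}={R}; candidates ⊆ {F,Q,T}.
∅: X⊥R given ∅ in G with X→· removed — back-door holds.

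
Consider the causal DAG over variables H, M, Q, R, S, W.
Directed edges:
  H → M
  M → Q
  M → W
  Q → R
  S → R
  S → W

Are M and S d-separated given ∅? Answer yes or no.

Yes — M ⊥ S | ∅.

Bayes-Ball from M | ∅ reaches {H,Q,R,W}.
S ∉ reach(M|∅) ⇒ M ⊥ S | ∅.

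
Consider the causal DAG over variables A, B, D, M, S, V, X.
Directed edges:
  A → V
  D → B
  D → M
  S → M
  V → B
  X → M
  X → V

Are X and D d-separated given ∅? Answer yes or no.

Yes — X ⊥ D | ∅.

Bayes-Ball from X | ∅ reaches {B,M,V}.
D ∉ reach(X|∅) ⇒ X ⊥ D | ∅.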